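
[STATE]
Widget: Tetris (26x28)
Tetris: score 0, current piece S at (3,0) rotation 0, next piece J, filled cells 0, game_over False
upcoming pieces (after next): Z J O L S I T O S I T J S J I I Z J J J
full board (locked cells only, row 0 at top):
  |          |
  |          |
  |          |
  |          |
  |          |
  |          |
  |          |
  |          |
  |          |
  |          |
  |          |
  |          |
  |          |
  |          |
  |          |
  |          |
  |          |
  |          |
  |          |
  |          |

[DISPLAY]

    ░░    │Next:          
   ░░     │█              
          │███            
          │               
          │               
          │               
          │Score:         
          │0              
          │               
          │               
          │               
          │               
          │               
          │               
          │               
          │               
          │               
          │               
          │               
          │               
          │               
          │               
          │               
          │               
          │               
          │               
          │               
          │               


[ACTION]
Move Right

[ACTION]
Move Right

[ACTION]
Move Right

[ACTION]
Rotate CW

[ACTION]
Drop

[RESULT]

          │Next:          
      ░   │█              
      ░░  │███            
       ░  │               
          │               
          │               
          │Score:         
          │0              
          │               
          │               
          │               
          │               
          │               
          │               
          │               
          │               
          │               
          │               
          │               
          │               
          │               
          │               
          │               
          │               
          │               
          │               
          │               
          │               


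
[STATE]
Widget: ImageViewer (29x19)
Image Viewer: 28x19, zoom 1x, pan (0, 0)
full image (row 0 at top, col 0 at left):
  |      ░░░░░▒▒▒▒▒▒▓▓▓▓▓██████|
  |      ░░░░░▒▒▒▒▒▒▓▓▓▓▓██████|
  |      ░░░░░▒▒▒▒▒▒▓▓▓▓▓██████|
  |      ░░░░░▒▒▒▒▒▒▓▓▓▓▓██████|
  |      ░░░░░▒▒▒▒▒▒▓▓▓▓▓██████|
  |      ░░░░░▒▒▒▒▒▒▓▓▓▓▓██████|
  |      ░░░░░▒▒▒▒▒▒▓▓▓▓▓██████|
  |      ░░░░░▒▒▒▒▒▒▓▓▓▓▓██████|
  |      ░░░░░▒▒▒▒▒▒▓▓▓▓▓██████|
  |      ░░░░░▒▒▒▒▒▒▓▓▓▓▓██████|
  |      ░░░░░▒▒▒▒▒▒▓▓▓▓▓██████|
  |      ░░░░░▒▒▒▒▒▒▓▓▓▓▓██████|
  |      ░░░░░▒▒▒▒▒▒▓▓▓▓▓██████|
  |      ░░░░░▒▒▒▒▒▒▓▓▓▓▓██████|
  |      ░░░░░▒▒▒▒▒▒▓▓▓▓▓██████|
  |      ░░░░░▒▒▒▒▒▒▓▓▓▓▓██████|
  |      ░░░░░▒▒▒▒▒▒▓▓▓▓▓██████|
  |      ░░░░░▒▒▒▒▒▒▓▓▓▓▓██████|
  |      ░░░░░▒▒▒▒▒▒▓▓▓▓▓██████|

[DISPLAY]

      ░░░░░▒▒▒▒▒▒▓▓▓▓▓██████ 
      ░░░░░▒▒▒▒▒▒▓▓▓▓▓██████ 
      ░░░░░▒▒▒▒▒▒▓▓▓▓▓██████ 
      ░░░░░▒▒▒▒▒▒▓▓▓▓▓██████ 
      ░░░░░▒▒▒▒▒▒▓▓▓▓▓██████ 
      ░░░░░▒▒▒▒▒▒▓▓▓▓▓██████ 
      ░░░░░▒▒▒▒▒▒▓▓▓▓▓██████ 
      ░░░░░▒▒▒▒▒▒▓▓▓▓▓██████ 
      ░░░░░▒▒▒▒▒▒▓▓▓▓▓██████ 
      ░░░░░▒▒▒▒▒▒▓▓▓▓▓██████ 
      ░░░░░▒▒▒▒▒▒▓▓▓▓▓██████ 
      ░░░░░▒▒▒▒▒▒▓▓▓▓▓██████ 
      ░░░░░▒▒▒▒▒▒▓▓▓▓▓██████ 
      ░░░░░▒▒▒▒▒▒▓▓▓▓▓██████ 
      ░░░░░▒▒▒▒▒▒▓▓▓▓▓██████ 
      ░░░░░▒▒▒▒▒▒▓▓▓▓▓██████ 
      ░░░░░▒▒▒▒▒▒▓▓▓▓▓██████ 
      ░░░░░▒▒▒▒▒▒▓▓▓▓▓██████ 
      ░░░░░▒▒▒▒▒▒▓▓▓▓▓██████ 


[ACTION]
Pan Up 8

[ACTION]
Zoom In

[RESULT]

            ░░░░░░░░░░▒▒▒▒▒▒▒
            ░░░░░░░░░░▒▒▒▒▒▒▒
            ░░░░░░░░░░▒▒▒▒▒▒▒
            ░░░░░░░░░░▒▒▒▒▒▒▒
            ░░░░░░░░░░▒▒▒▒▒▒▒
            ░░░░░░░░░░▒▒▒▒▒▒▒
            ░░░░░░░░░░▒▒▒▒▒▒▒
            ░░░░░░░░░░▒▒▒▒▒▒▒
            ░░░░░░░░░░▒▒▒▒▒▒▒
            ░░░░░░░░░░▒▒▒▒▒▒▒
            ░░░░░░░░░░▒▒▒▒▒▒▒
            ░░░░░░░░░░▒▒▒▒▒▒▒
            ░░░░░░░░░░▒▒▒▒▒▒▒
            ░░░░░░░░░░▒▒▒▒▒▒▒
            ░░░░░░░░░░▒▒▒▒▒▒▒
            ░░░░░░░░░░▒▒▒▒▒▒▒
            ░░░░░░░░░░▒▒▒▒▒▒▒
            ░░░░░░░░░░▒▒▒▒▒▒▒
            ░░░░░░░░░░▒▒▒▒▒▒▒


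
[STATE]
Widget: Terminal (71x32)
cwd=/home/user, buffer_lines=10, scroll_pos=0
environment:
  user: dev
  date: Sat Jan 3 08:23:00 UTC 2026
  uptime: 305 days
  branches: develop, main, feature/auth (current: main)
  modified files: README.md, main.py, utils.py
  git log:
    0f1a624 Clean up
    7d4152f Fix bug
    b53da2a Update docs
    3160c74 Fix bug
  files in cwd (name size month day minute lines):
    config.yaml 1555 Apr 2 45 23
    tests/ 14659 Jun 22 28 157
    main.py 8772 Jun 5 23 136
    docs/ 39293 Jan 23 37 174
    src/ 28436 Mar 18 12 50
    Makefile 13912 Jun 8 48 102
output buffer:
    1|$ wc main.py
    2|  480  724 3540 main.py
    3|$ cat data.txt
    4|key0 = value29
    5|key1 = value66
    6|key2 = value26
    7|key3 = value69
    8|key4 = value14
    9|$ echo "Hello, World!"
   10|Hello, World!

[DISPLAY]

$ wc main.py                                                           
  480  724 3540 main.py                                                
$ cat data.txt                                                         
key0 = value29                                                         
key1 = value66                                                         
key2 = value26                                                         
key3 = value69                                                         
key4 = value14                                                         
$ echo "Hello, World!"                                                 
Hello, World!                                                          
$ █                                                                    
                                                                       
                                                                       
                                                                       
                                                                       
                                                                       
                                                                       
                                                                       
                                                                       
                                                                       
                                                                       
                                                                       
                                                                       
                                                                       
                                                                       
                                                                       
                                                                       
                                                                       
                                                                       
                                                                       
                                                                       
                                                                       


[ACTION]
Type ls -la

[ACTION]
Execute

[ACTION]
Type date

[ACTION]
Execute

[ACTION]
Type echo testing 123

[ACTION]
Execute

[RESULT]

$ wc main.py                                                           
  480  724 3540 main.py                                                
$ cat data.txt                                                         
key0 = value29                                                         
key1 = value66                                                         
key2 = value26                                                         
key3 = value69                                                         
key4 = value14                                                         
$ echo "Hello, World!"                                                 
Hello, World!                                                          
$ ls -la                                                               
-rw-r--r--  1 dev group     1555 Apr  2 10:45 config.yaml              
drwxr-xr-x  1 dev group    14659 Jun 22 10:28 tests/                   
-rw-r--r--  1 dev group     8772 Jun  5 10:23 main.py                  
drwxr-xr-x  1 dev group    39293 Jan 23 10:37 docs/                    
drwxr-xr-x  1 dev group    28436 Mar 18 10:12 src/                     
-rw-r--r--  1 dev group    13912 Jun  8 10:48 Makefile                 
$ date                                                                 
Sat Jan 3 08:23:00 UTC 2026                                            
$ echo testing 123                                                     
testing 123                                                            
$ █                                                                    
                                                                       
                                                                       
                                                                       
                                                                       
                                                                       
                                                                       
                                                                       
                                                                       
                                                                       
                                                                       


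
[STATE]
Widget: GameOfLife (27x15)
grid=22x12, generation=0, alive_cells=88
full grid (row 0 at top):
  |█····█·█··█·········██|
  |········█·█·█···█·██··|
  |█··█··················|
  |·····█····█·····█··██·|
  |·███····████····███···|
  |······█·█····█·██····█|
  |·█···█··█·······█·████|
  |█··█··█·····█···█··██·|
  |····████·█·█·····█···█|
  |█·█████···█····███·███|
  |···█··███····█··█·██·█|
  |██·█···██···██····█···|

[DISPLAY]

Gen: 0                     
█····█·█··█·········██     
········█·█·█···█·██··     
█··█··················     
·····█····█·····█··██·     
·███····████····███···     
······█·█····█·██····█     
·█···█··█·······█·████     
█··█··█·····█···█··██·     
····████·█·█·····█···█     
█·█████···█····███·███     
···█··███····█··█·██·█     
██·█···██···██····█···     
                           
                           


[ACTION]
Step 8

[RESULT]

Gen: 8                     
········█·············     
·······█············██     
·······█··············     
······██···██···██····     
·······███··█···██···█     
·········█············     
················█··██·     
······██·█··█···█·█···     
·██······█·█·····█····     
·██··█················     
······█···············     
·······█··············     
                           
                           


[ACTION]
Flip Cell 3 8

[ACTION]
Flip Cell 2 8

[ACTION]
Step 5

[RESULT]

Gen: 13                    
······················     
······················     
··········█···········     
·········███····█·█···     
·········█·█····█·····     
··················██··     
··················█·█·     
·······██········█·█··     
·██····██········███··     
·██···············█···     
······················     
······················     
                           
                           


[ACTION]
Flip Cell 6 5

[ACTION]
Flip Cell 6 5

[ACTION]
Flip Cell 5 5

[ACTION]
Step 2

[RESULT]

Gen: 15                    
······················     
··········█···········     
·········█·█··········     
········██·██·····█···     
···················█··     
·················█··█·     
················██··█·     
·······██·······██·██·     
·██····██·······██·██·     
·██··············█·█··     
··················█···     
······················     
                           
                           


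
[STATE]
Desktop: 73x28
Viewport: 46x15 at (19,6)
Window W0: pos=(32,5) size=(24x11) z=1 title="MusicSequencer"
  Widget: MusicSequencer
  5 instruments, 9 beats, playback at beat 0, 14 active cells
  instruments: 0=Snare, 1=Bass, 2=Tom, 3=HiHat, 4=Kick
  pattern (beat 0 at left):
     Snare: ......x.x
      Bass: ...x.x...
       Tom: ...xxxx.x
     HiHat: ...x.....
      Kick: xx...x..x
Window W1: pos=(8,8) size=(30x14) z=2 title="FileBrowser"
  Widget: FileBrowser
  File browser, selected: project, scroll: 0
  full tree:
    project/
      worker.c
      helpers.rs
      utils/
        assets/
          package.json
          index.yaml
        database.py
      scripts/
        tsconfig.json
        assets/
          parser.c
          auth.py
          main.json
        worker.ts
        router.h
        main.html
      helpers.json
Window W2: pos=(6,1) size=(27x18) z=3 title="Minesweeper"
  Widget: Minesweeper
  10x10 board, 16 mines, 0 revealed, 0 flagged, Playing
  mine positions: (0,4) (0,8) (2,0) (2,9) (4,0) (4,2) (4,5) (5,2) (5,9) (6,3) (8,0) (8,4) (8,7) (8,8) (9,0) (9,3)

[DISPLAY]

             ┃ MusicSequencer       ┃         
             ┃──────────────────────┨         
             ┃━━━━┓ ▼12345678       ┃         
             ┃    ┃e······█·█       ┃         
             ┃────┨s···█·█···       ┃         
             ┃    ┃m···████·█       ┃         
             ┃    ┃t···█·····       ┃         
             ┃    ┃k██···█··█       ┃         
             ┃    ┃                 ┃         
             ┃    ┃━━━━━━━━━━━━━━━━━┛         
             ┃    ┃                           
             ┃    ┃                           
━━━━━━━━━━━━━┛    ┃                           
                  ┃                           
                  ┃                           


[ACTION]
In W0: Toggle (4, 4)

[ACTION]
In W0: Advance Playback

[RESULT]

             ┃ MusicSequencer       ┃         
             ┃──────────────────────┨         
             ┃━━━━┓ 0▼2345678       ┃         
             ┃    ┃e······█·█       ┃         
             ┃────┨s···█·█···       ┃         
             ┃    ┃m···████·█       ┃         
             ┃    ┃t···█·····       ┃         
             ┃    ┃k██··██··█       ┃         
             ┃    ┃                 ┃         
             ┃    ┃━━━━━━━━━━━━━━━━━┛         
             ┃    ┃                           
             ┃    ┃                           
━━━━━━━━━━━━━┛    ┃                           
                  ┃                           
                  ┃                           


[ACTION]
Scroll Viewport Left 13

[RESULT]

┃■■■■■■■■■■               ┃ MusicSequencer    
┃■■■■■■■■■■               ┃───────────────────
┃■■■■■■■■■■               ┃━━━━┓ 0▼2345678    
┃■■■■■■■■■■               ┃    ┃e······█·█    
┃■■■■■■■■■■               ┃────┨s···█·█···    
┃■■■■■■■■■■               ┃    ┃m···████·█    
┃■■■■■■■■■■               ┃    ┃t···█·····    
┃■■■■■■■■■■               ┃    ┃k██··██··█    
┃                         ┃    ┃              
┃                         ┃    ┃━━━━━━━━━━━━━━
┃                         ┃    ┃              
┃                         ┃    ┃              
┗━━━━━━━━━━━━━━━━━━━━━━━━━┛    ┃              
  ┃                            ┃              
  ┃                            ┃              


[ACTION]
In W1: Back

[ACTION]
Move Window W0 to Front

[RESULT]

┃■■■■■■■■■■               ┃ MusicSequencer    
┃■■■■■■■■■■               ┠───────────────────
┃■■■■■■■■■■               ┃      0▼2345678    
┃■■■■■■■■■■               ┃ Snare······█·█    
┃■■■■■■■■■■               ┃  Bass···█·█···    
┃■■■■■■■■■■               ┃   Tom···████·█    
┃■■■■■■■■■■               ┃ HiHat···█·····    
┃■■■■■■■■■■               ┃  Kick██··██··█    
┃                         ┃                   
┃                         ┗━━━━━━━━━━━━━━━━━━━
┃                         ┃    ┃              
┃                         ┃    ┃              
┗━━━━━━━━━━━━━━━━━━━━━━━━━┛    ┃              
  ┃                            ┃              
  ┃                            ┃              


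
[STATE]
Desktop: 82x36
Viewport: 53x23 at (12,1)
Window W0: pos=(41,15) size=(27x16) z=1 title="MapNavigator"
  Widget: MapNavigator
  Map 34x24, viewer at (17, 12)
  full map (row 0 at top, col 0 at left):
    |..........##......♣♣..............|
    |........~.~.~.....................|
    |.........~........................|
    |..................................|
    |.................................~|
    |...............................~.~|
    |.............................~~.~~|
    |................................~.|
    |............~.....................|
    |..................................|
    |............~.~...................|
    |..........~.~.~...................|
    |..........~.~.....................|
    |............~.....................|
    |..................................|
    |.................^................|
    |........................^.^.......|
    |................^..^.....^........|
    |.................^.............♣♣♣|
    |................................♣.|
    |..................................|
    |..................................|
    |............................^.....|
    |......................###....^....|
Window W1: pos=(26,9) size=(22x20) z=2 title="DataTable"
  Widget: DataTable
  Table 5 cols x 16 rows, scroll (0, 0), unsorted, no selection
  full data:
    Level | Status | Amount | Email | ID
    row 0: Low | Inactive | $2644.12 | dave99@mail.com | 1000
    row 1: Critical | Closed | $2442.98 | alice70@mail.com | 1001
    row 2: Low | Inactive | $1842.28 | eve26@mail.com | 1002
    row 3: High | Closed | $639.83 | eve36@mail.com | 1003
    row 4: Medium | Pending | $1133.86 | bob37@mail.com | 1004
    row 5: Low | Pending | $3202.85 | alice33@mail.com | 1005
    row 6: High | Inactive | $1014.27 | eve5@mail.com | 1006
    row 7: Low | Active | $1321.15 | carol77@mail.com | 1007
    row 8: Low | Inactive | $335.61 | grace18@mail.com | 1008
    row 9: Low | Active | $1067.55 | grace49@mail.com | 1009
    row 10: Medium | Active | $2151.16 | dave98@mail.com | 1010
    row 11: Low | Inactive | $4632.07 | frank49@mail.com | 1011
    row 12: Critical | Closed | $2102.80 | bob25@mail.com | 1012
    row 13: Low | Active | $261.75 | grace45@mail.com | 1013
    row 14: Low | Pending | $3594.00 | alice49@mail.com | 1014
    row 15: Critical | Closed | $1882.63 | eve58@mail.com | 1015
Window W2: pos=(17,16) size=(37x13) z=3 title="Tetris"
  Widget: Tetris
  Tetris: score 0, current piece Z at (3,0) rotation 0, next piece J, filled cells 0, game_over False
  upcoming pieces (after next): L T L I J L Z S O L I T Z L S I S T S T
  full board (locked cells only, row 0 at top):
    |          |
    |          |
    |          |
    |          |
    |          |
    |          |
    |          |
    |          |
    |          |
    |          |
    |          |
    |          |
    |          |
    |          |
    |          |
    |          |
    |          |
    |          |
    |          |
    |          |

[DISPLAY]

                                                     
                                                     
                                                     
                                                     
                                                     
                                                     
                                                     
                                                     
              ┏━━━━━━━━━━━━━━━━━━━━┓                 
              ┃ DataTable          ┃                 
              ┠────────────────────┨                 
              ┃Level   │Status  │Am┃                 
              ┃────────┼────────┼──┃                 
              ┃Low     │Inactive│$2┃                 
              ┃Critical│Closed  │$2┃━━━━━━━━━━━━━━━━━
     ┏━━━━━━━━━━━━━━━━━━━━━━━━━━━━━━━━━━━┓r          
     ┃ Tetris                            ┃───────────
     ┠───────────────────────────────────┨...........
     ┃          │Next:                   ┃...........
     ┃          │█                       ┃...........
     ┃          │███                     ┃...........
     ┃          │                        ┃...........
     ┃          │                        ┃...........


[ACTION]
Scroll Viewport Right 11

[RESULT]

                                                     
                                                     
                                                     
                                                     
                                                     
                                                     
                                                     
                                                     
   ┏━━━━━━━━━━━━━━━━━━━━┓                            
   ┃ DataTable          ┃                            
   ┠────────────────────┨                            
   ┃Level   │Status  │Am┃                            
   ┃────────┼────────┼──┃                            
   ┃Low     │Inactive│$2┃                            
   ┃Critical│Closed  │$2┃━━━━━━━━━━━━━━━━━━━┓        
━━━━━━━━━━━━━━━━━━━━━━━━━━━━━━┓r            ┃        
is                            ┃─────────────┨        
──────────────────────────────┨............~┃        
     │Next:                   ┃.............┃        
     │█                       ┃.............┃        
     │███                     ┃.............┃        
     │                        ┃.............┃        
     │                        ┃.............┃        


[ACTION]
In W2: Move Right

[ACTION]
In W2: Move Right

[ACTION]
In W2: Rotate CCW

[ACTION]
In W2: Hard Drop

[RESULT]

                                                     
                                                     
                                                     
                                                     
                                                     
                                                     
                                                     
                                                     
   ┏━━━━━━━━━━━━━━━━━━━━┓                            
   ┃ DataTable          ┃                            
   ┠────────────────────┨                            
   ┃Level   │Status  │Am┃                            
   ┃────────┼────────┼──┃                            
   ┃Low     │Inactive│$2┃                            
   ┃Critical│Closed  │$2┃━━━━━━━━━━━━━━━━━━━┓        
━━━━━━━━━━━━━━━━━━━━━━━━━━━━━━┓r            ┃        
is                            ┃─────────────┨        
──────────────────────────────┨............~┃        
     │Next:                   ┃.............┃        
     │  ▒                     ┃.............┃        
     │▒▒▒                     ┃.............┃        
     │                        ┃.............┃        
     │                        ┃.............┃        


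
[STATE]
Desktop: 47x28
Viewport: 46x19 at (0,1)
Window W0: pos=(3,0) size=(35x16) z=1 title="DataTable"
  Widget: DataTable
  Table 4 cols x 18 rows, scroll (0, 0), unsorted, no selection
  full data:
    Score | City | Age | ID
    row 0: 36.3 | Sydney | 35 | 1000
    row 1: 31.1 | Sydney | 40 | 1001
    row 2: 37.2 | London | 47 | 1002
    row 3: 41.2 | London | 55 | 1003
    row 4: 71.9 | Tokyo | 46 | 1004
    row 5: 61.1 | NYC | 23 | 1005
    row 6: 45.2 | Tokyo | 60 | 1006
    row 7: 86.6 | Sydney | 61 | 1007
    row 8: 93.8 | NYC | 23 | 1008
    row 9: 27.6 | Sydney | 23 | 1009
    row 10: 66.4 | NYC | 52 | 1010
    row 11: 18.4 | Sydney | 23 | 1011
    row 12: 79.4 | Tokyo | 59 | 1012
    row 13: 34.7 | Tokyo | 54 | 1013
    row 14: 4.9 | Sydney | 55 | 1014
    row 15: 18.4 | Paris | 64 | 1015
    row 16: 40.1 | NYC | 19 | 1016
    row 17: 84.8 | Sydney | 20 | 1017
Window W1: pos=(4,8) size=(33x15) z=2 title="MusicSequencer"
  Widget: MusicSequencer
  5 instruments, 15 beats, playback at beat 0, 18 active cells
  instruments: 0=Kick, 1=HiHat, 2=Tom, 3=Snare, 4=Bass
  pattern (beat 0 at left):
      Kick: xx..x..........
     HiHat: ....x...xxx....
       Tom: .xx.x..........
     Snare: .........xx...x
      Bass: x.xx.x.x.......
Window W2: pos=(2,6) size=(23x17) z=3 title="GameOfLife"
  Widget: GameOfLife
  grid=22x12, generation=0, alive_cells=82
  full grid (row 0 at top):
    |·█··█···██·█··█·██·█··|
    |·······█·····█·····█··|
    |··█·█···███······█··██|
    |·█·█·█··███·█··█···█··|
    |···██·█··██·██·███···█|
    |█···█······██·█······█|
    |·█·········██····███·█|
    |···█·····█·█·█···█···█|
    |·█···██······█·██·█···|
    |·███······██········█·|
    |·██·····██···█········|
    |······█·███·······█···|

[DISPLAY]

   ┃ DataTable                       ┃        
   ┠─────────────────────────────────┨        
   ┃Score│City  │Age│ID              ┃        
   ┃─────┼──────┼───┼────            ┃        
   ┃36.3 │Sydney│35 │1000            ┃        
  ┏━━━━━━━━━━━━━━━━━━━━━┓            ┃        
  ┃ GameOfLife          ┃            ┃        
  ┠─────────────────────┨━━━━━━━━━━━┓┃        
  ┃Gen: 0               ┃           ┃┃        
  ┃·█··█···██·█··█·██·█·┃───────────┨┃        
  ┃·······█·····█·····█·┃4          ┃┃        
  ┃··█·█···███······█··█┃·          ┃┃        
  ┃·█·█·█··███·█··█···█·┃·          ┃┃        
  ┃···██·█··██·██·███···┃·          ┃┃        
  ┃█···█······██·█······┃█          ┃┛        
  ┃·█·········██····███·┃·          ┃         
  ┃···█·····█·█·█···█···┃           ┃         
  ┃·█···██······█·██·█··┃           ┃         
  ┃·███······██········█┃           ┃         


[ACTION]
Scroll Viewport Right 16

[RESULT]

  ┃ DataTable                       ┃         
  ┠─────────────────────────────────┨         
  ┃Score│City  │Age│ID              ┃         
  ┃─────┼──────┼───┼────            ┃         
  ┃36.3 │Sydney│35 │1000            ┃         
 ┏━━━━━━━━━━━━━━━━━━━━━┓            ┃         
 ┃ GameOfLife          ┃            ┃         
 ┠─────────────────────┨━━━━━━━━━━━┓┃         
 ┃Gen: 0               ┃           ┃┃         
 ┃·█··█···██·█··█·██·█·┃───────────┨┃         
 ┃·······█·····█·····█·┃4          ┃┃         
 ┃··█·█···███······█··█┃·          ┃┃         
 ┃·█·█·█··███·█··█···█·┃·          ┃┃         
 ┃···██·█··██·██·███···┃·          ┃┃         
 ┃█···█······██·█······┃█          ┃┛         
 ┃·█·········██····███·┃·          ┃          
 ┃···█·····█·█·█···█···┃           ┃          
 ┃·█···██······█·██·█··┃           ┃          
 ┃·███······██········█┃           ┃          


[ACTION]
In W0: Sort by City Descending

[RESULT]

  ┃ DataTable                       ┃         
  ┠─────────────────────────────────┨         
  ┃Score│City ▼│Age│ID              ┃         
  ┃─────┼──────┼───┼────            ┃         
  ┃71.9 │Tokyo │46 │1004            ┃         
 ┏━━━━━━━━━━━━━━━━━━━━━┓            ┃         
 ┃ GameOfLife          ┃            ┃         
 ┠─────────────────────┨━━━━━━━━━━━┓┃         
 ┃Gen: 0               ┃           ┃┃         
 ┃·█··█···██·█··█·██·█·┃───────────┨┃         
 ┃·······█·····█·····█·┃4          ┃┃         
 ┃··█·█···███······█··█┃·          ┃┃         
 ┃·█·█·█··███·█··█···█·┃·          ┃┃         
 ┃···██·█··██·██·███···┃·          ┃┃         
 ┃█···█······██·█······┃█          ┃┛         
 ┃·█·········██····███·┃·          ┃          
 ┃···█·····█·█·█···█···┃           ┃          
 ┃·█···██······█·██·█··┃           ┃          
 ┃·███······██········█┃           ┃          


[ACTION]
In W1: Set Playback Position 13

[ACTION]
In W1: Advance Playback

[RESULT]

  ┃ DataTable                       ┃         
  ┠─────────────────────────────────┨         
  ┃Score│City ▼│Age│ID              ┃         
  ┃─────┼──────┼───┼────            ┃         
  ┃71.9 │Tokyo │46 │1004            ┃         
 ┏━━━━━━━━━━━━━━━━━━━━━┓            ┃         
 ┃ GameOfLife          ┃            ┃         
 ┠─────────────────────┨━━━━━━━━━━━┓┃         
 ┃Gen: 0               ┃           ┃┃         
 ┃·█··█···██·█··█·██·█·┃───────────┨┃         
 ┃·······█·····█·····█·┃▼          ┃┃         
 ┃··█·█···███······█··█┃·          ┃┃         
 ┃·█·█·█··███·█··█···█·┃·          ┃┃         
 ┃···██·█··██·██·███···┃·          ┃┃         
 ┃█···█······██·█······┃█          ┃┛         
 ┃·█·········██····███·┃·          ┃          
 ┃···█·····█·█·█···█···┃           ┃          
 ┃·█···██······█·██·█··┃           ┃          
 ┃·███······██········█┃           ┃          


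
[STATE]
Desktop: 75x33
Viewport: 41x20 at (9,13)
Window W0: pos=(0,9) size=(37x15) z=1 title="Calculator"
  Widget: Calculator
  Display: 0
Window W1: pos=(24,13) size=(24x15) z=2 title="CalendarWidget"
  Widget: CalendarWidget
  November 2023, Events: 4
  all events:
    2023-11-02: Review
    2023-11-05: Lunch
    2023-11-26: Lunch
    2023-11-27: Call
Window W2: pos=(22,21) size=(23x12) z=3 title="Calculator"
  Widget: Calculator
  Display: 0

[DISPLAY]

┬───┬───┐      ┏━━━━━━━━━━━━━━━━━━━━━━┓  
│ 9 │ ÷ │      ┃ CalendarWidget       ┃  
┼───┼───┤      ┠──────────────────────┨  
│ 6 │ × │      ┃    November 2023     ┃  
┼───┼───┤      ┃Mo Tu We Th Fr Sa Su  ┃  
│ 3 │ - │      ┃       1  2*  3  4  5*┃  
┼───┼───┤      ┃ 6  7  8  9 10 11 12  ┃  
│ = │ + │      ┃13 14 15 16 17 18 19  ┃  
┼───┼───┤    ┏━━━━━━━━━━━━━━━━━━━━━┓* ┃  
│ MR│ M+│    ┃ Calculator          ┃  ┃  
━━━━━━━━━━━━━┠─────────────────────┨  ┃  
             ┃                    0┃  ┃  
             ┃┌───┬───┬───┬───┐    ┃  ┃  
             ┃│ 7 │ 8 │ 9 │ ÷ │    ┃  ┃  
             ┃├───┼───┼───┼───┤    ┃━━┛  
             ┃│ 4 │ 5 │ 6 │ × │    ┃     
             ┃├───┼───┼───┼───┤    ┃     
             ┃│ 1 │ 2 │ 3 │ - │    ┃     
             ┃└───┴───┴───┴───┘    ┃     
             ┗━━━━━━━━━━━━━━━━━━━━━┛     


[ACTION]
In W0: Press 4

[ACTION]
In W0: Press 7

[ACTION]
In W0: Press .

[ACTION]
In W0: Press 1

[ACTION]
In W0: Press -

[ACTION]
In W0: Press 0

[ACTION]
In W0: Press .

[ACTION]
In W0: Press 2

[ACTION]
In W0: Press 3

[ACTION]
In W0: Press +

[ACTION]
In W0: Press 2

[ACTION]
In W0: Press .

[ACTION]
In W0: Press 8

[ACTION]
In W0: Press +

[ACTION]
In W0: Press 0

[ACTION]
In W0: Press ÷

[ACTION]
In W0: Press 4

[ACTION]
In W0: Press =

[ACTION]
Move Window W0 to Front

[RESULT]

┬───┬───┐                  ┃━━━━━━━━━━┓  
│ 9 │ ÷ │                  ┃get       ┃  
┼───┼───┤                  ┃──────────┨  
│ 6 │ × │                  ┃ 2023     ┃  
┼───┼───┤                  ┃Fr Sa Su  ┃  
│ 3 │ - │                  ┃  3  4  5*┃  
┼───┼───┤                  ┃10 11 12  ┃  
│ = │ + │                  ┃17 18 19  ┃  
┼───┼───┤                  ┃━━━━━━━┓* ┃  
│ MR│ M+│                  ┃       ┃  ┃  
━━━━━━━━━━━━━━━━━━━━━━━━━━━┛───────┨  ┃  
             ┃                    0┃  ┃  
             ┃┌───┬───┬───┬───┐    ┃  ┃  
             ┃│ 7 │ 8 │ 9 │ ÷ │    ┃  ┃  
             ┃├───┼───┼───┼───┤    ┃━━┛  
             ┃│ 4 │ 5 │ 6 │ × │    ┃     
             ┃├───┼───┼───┼───┤    ┃     
             ┃│ 1 │ 2 │ 3 │ - │    ┃     
             ┃└───┴───┴───┴───┘    ┃     
             ┗━━━━━━━━━━━━━━━━━━━━━┛     
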